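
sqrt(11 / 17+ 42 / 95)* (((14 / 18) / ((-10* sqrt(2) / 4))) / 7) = -sqrt(5681570) / 72675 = -0.03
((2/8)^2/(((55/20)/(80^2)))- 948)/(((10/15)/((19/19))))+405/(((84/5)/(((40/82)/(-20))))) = -1204.41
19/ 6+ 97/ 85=2197/ 510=4.31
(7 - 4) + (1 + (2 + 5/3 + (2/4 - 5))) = 19/6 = 3.17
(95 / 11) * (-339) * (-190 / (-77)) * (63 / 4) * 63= -1734722325 / 242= -7168274.07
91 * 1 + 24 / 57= 91.42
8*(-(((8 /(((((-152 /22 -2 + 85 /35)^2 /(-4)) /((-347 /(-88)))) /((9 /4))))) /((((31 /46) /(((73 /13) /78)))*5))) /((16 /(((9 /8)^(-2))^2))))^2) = -51702053157185859878912 /203486946159164558447106225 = -0.00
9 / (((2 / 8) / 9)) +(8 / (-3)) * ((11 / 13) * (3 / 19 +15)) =71580 / 247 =289.80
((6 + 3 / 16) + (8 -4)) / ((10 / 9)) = 9.17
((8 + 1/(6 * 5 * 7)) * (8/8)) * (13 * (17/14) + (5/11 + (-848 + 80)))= -194611051/32340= -6017.66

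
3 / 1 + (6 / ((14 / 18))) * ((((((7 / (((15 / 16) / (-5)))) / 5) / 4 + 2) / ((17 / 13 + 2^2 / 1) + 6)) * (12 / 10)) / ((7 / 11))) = 190371 / 60025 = 3.17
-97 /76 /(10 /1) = -97 /760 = -0.13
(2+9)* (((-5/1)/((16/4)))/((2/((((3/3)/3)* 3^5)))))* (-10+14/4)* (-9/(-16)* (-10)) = -2606175/128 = -20360.74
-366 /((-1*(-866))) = -183 /433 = -0.42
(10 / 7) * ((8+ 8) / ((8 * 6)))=10 / 21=0.48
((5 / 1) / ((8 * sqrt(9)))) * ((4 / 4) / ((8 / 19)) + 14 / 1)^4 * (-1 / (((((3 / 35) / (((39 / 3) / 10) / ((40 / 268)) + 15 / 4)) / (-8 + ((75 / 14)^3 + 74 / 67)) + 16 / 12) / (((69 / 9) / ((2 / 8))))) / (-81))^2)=-1092841095906152078303405801053215 / 21022183727923003424768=-51985136751.26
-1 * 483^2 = -233289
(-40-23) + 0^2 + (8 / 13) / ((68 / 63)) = -13797 / 221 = -62.43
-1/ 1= -1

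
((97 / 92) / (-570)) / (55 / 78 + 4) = -1261 / 3207580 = -0.00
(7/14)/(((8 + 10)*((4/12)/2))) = 1/6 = 0.17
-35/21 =-5/3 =-1.67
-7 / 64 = -0.11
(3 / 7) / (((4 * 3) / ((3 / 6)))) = 1 / 56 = 0.02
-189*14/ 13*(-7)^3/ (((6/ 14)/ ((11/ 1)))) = 23294502/ 13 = 1791884.77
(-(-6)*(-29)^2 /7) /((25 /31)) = 156426 /175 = 893.86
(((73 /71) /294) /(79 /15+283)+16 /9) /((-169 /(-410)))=98684039185 /22880701116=4.31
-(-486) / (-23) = -486 / 23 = -21.13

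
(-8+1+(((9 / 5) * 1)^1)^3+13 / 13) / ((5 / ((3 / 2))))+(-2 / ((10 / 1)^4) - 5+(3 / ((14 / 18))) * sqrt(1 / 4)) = -109271 / 35000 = -3.12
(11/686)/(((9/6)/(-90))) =-330/343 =-0.96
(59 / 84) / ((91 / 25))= 1475 / 7644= 0.19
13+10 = 23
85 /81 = 1.05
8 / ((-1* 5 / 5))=-8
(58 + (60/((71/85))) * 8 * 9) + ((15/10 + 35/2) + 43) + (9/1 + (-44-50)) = 369685/71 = 5206.83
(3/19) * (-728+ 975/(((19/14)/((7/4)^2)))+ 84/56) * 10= 3359955/1444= 2326.84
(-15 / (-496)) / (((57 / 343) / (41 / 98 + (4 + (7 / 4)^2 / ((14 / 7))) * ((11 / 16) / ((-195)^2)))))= 931480207 / 12231598080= 0.08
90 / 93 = 30 / 31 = 0.97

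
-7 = -7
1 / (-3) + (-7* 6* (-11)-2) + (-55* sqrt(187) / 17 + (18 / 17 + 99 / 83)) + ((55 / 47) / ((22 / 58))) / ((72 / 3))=245132465 / 530536-55* sqrt(187) / 17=417.80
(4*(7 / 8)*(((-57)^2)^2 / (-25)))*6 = -221676021 / 25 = -8867040.84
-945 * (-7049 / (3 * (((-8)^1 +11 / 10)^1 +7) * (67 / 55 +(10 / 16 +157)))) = 3256638000 / 23297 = 139787.87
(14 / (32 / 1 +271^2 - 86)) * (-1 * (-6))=84 / 73387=0.00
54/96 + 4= 4.56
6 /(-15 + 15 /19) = -19 /45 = -0.42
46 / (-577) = -46 / 577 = -0.08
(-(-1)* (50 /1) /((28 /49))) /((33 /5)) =875 /66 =13.26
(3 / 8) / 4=3 / 32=0.09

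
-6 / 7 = -0.86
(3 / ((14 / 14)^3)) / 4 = 3 / 4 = 0.75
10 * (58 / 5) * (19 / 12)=551 / 3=183.67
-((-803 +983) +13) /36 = -193 /36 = -5.36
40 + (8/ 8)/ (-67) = 2679/ 67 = 39.99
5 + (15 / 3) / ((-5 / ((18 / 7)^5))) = -1805533 / 16807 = -107.43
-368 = -368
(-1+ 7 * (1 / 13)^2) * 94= -15228 / 169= -90.11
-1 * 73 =-73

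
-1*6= -6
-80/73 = -1.10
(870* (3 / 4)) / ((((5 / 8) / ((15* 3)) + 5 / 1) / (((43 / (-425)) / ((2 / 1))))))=-202014 / 30685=-6.58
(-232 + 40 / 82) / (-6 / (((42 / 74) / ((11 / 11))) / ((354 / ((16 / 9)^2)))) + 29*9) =1417472 / 5651727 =0.25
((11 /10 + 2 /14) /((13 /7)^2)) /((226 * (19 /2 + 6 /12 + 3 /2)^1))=609 /4392310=0.00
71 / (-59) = -1.20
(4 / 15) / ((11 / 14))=56 / 165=0.34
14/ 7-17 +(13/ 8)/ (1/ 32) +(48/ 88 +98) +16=1667/ 11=151.55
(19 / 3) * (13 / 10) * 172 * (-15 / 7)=-21242 / 7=-3034.57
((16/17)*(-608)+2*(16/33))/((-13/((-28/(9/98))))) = -879397120/65637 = -13397.89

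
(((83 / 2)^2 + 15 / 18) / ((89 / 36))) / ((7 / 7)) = 62031 / 89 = 696.98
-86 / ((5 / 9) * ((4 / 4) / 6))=-4644 / 5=-928.80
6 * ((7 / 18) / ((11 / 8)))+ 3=155 / 33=4.70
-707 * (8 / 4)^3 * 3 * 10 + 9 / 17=-2884551 / 17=-169679.47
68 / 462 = 34 / 231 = 0.15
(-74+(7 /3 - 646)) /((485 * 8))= -2153 /11640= -0.18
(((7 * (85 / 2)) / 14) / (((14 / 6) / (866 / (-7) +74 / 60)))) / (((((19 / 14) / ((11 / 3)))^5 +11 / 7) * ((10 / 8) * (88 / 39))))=-171275890483698 / 683571334045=-250.56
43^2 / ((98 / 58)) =53621 / 49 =1094.31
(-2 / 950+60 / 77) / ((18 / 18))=28423 / 36575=0.78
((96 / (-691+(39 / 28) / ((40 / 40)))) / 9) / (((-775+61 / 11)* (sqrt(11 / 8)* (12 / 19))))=532* sqrt(22) / 91930149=0.00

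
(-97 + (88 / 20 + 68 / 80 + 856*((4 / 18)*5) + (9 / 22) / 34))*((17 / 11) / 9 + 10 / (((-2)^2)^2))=912631075 / 1332936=684.68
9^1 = 9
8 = 8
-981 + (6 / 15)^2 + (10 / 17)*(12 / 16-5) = -49167 / 50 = -983.34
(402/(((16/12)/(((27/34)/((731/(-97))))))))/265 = -1579257/13172620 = -0.12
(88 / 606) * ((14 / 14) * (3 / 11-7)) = -296 / 303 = -0.98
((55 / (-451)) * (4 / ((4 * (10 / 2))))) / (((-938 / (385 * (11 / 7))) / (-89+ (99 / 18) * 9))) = -47795 / 76916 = -0.62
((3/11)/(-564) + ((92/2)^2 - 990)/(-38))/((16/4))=-1164303/157168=-7.41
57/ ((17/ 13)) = 741/ 17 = 43.59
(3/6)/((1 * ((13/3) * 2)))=0.06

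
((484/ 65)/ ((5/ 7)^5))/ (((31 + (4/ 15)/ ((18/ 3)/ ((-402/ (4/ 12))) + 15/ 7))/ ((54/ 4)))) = 7507485216/ 432209375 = 17.37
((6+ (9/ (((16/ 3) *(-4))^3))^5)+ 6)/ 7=14855280471424562451500881245/ 8665580274997661924293869568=1.71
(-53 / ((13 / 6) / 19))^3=-220567826088 / 2197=-100395005.05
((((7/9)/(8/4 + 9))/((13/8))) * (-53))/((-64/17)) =6307/10296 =0.61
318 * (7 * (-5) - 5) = -12720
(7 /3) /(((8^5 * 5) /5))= 7 /98304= 0.00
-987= -987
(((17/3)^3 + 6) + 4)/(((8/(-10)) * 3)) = -25915/324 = -79.98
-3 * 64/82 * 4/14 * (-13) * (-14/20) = -1248/205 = -6.09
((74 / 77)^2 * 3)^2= 269879184 / 35153041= 7.68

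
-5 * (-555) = 2775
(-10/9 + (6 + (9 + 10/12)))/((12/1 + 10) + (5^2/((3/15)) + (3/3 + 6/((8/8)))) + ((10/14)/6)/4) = 0.10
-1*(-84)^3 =592704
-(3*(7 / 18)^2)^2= -2401 / 11664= -0.21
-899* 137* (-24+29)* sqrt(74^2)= -45570310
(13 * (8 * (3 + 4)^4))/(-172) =-62426/43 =-1451.77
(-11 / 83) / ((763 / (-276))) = 3036 / 63329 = 0.05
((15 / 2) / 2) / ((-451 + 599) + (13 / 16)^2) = 960 / 38057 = 0.03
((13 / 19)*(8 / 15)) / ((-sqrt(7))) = -104*sqrt(7) / 1995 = -0.14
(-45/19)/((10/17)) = -153/38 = -4.03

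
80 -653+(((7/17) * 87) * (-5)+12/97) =-1240038/1649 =-751.99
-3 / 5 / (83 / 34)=-102 / 415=-0.25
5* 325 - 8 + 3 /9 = 4852 /3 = 1617.33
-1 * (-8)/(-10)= -4/5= -0.80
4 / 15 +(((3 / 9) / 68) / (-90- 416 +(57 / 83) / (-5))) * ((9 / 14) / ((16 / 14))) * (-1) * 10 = 457155647 / 1713983520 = 0.27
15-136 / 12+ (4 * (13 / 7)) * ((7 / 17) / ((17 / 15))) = 5519 / 867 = 6.37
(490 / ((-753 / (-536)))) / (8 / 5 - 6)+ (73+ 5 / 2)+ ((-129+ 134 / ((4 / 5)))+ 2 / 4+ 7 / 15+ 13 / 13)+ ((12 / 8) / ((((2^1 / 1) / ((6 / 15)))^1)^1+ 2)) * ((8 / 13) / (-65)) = 239703479 / 6532526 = 36.69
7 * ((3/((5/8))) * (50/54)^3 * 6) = 350000/2187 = 160.04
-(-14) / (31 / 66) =29.81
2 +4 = 6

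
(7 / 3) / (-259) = -1 / 111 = -0.01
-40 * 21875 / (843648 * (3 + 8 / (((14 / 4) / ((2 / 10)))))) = -0.30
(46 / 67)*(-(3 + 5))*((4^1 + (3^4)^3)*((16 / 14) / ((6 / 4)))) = -3129148160 / 1407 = -2223985.90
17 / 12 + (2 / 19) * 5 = 443 / 228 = 1.94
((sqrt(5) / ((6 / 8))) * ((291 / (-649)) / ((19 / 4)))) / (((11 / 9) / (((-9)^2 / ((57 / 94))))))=-35450784 * sqrt(5) / 2577179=-30.76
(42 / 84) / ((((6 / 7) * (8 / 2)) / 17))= 119 / 48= 2.48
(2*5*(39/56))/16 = 195/448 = 0.44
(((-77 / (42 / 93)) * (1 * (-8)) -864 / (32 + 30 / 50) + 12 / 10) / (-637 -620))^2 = 1190363917444 / 1049508047025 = 1.13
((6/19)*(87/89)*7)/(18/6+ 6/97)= 39382/55803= 0.71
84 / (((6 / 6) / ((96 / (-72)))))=-112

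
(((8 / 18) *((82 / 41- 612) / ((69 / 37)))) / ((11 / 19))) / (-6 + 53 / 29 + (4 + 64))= -49744280 / 12644181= -3.93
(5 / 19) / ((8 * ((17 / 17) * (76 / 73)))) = 365 / 11552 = 0.03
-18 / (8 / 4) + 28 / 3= 0.33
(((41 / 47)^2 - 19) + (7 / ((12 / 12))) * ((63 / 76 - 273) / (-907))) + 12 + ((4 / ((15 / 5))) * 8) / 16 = -1585964431 / 456812364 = -3.47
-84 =-84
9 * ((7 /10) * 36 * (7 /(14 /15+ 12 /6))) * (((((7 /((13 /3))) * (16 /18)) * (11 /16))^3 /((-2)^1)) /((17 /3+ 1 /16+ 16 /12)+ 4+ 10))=-12.36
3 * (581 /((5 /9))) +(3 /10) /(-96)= 1003967 /320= 3137.40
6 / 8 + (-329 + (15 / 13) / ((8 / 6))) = -4256 / 13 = -327.38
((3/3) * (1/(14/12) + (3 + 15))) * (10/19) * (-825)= -1089000/133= -8187.97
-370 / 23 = -16.09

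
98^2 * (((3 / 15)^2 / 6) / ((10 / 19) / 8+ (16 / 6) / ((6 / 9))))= 15.75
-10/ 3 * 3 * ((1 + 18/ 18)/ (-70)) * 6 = 12/ 7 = 1.71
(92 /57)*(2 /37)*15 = 920 /703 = 1.31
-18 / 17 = -1.06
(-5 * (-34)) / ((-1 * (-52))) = 85 / 26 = 3.27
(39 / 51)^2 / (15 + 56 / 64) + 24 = 882224 / 36703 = 24.04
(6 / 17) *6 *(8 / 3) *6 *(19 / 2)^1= 5472 / 17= 321.88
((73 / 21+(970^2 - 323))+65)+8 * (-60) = 19743475 / 21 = 940165.48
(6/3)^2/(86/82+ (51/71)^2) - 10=-601829/80851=-7.44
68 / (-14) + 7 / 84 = -401 / 84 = -4.77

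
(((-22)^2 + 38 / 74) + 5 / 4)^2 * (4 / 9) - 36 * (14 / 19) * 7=98029591579 / 936396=104688.18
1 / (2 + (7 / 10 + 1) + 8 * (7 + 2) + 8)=10 / 837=0.01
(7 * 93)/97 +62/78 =28396/3783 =7.51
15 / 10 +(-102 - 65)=-331 / 2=-165.50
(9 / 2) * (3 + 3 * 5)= 81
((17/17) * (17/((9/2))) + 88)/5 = 826/45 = 18.36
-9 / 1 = -9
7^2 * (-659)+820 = -31471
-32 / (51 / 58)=-1856 / 51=-36.39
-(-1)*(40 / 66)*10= 200 / 33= 6.06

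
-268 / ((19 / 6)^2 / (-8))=77184 / 361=213.81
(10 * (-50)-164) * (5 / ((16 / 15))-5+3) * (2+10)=-21414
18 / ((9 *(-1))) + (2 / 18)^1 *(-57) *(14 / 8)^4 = -47155 / 768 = -61.40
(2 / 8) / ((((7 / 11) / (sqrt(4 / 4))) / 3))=33 / 28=1.18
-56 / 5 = -11.20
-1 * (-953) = 953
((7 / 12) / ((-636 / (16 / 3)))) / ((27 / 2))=-14 / 38637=-0.00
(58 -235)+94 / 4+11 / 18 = -1376 / 9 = -152.89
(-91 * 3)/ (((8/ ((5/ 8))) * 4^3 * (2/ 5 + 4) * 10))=-1365/ 180224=-0.01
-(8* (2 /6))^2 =-7.11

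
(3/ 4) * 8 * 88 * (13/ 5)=6864/ 5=1372.80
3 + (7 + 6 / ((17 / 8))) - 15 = -37 / 17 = -2.18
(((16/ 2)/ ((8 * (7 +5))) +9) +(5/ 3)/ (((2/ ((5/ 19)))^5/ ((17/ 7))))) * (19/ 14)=15114373921/ 1226059968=12.33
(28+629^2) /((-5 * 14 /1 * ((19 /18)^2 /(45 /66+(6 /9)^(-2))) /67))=-277001140527 /277970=-996514.52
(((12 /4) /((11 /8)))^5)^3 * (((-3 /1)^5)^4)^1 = 1760328498942384733213345972224 /4177248169415651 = 421408646924761.11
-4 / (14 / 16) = -32 / 7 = -4.57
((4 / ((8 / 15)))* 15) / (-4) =-225 / 8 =-28.12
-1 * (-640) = 640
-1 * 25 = -25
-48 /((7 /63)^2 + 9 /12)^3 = -1632586752 /15069223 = -108.34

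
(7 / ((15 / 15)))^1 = 7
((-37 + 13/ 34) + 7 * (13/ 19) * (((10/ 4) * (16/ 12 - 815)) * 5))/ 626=-23619160/ 303297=-77.87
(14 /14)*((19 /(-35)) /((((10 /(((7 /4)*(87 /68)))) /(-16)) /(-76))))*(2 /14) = -62814 /2975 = -21.11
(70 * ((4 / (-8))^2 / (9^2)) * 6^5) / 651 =80 / 31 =2.58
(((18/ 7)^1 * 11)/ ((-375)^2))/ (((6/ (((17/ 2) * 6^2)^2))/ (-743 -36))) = -267455628/ 109375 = -2445.31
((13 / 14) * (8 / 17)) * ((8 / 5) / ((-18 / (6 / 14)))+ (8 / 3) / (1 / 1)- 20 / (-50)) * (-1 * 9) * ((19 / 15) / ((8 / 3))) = -117819 / 20825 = -5.66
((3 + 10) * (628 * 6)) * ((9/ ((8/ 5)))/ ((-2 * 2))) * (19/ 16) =-5235165/ 64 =-81799.45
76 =76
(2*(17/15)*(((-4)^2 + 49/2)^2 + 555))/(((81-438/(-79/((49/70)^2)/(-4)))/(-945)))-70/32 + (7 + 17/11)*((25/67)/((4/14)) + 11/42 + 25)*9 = -247746824436703/3811139024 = -65005.98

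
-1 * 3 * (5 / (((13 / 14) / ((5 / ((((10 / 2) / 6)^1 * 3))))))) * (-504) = 16283.08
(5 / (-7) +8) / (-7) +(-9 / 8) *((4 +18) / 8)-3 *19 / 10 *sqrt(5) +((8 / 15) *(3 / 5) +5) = 46469 / 39200-57 *sqrt(5) / 10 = -11.56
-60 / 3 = -20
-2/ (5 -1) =-1/ 2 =-0.50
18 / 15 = 6 / 5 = 1.20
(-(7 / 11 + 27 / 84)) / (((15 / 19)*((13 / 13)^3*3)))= -1121 / 2772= -0.40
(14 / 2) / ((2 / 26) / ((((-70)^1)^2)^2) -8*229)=-2184910000 / 571822159999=-0.00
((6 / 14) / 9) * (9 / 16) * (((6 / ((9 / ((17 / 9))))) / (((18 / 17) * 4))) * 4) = 289 / 9072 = 0.03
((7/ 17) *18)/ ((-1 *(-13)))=126/ 221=0.57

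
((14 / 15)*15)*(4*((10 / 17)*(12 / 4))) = 1680 / 17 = 98.82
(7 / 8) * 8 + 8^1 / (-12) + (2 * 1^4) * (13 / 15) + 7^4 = 36136 / 15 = 2409.07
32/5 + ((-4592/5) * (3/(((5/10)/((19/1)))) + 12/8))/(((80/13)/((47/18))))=-13500569/300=-45001.90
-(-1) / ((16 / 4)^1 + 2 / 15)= 15 / 62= 0.24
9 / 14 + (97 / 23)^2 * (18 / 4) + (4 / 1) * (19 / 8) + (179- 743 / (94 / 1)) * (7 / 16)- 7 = 158.04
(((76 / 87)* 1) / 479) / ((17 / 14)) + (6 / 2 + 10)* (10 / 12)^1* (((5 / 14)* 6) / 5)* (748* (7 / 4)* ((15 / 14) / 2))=129166564909 / 39672696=3255.81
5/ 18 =0.28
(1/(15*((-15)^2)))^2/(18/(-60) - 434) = -2/9893896875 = -0.00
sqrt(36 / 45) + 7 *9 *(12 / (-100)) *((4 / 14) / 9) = -6 / 25 + 2 *sqrt(5) / 5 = 0.65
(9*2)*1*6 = 108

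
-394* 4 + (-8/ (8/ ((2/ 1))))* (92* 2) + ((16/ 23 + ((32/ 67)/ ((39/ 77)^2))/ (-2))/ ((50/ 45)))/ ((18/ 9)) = -506301544/ 260429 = -1944.11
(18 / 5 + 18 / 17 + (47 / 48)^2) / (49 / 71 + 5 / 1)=78110579 / 79119360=0.99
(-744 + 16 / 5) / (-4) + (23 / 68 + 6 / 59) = 185.64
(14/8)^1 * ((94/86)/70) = 47/1720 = 0.03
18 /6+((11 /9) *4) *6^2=179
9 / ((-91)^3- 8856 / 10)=-45 / 3772283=-0.00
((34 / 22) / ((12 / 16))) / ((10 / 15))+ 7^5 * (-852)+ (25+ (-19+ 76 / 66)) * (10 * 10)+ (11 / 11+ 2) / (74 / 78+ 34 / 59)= -150734468581 / 10527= -14318843.79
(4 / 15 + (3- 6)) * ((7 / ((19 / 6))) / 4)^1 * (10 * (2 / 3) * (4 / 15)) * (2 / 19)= -4592 / 16245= -0.28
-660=-660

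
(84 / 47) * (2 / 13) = 168 / 611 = 0.27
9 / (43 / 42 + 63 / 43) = 16254 / 4495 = 3.62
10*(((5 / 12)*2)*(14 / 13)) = 8.97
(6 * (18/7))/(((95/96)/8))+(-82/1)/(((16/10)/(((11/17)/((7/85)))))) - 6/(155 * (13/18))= -298015103/1071980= -278.00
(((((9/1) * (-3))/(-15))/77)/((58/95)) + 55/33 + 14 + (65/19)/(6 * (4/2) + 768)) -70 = -9213559/169708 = -54.29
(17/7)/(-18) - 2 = -269/126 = -2.13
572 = 572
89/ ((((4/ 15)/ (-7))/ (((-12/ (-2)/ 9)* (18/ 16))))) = -28035/ 16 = -1752.19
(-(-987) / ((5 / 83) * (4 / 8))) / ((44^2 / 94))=3850287 / 2420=1591.03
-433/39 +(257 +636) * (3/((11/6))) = 622123/429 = 1450.17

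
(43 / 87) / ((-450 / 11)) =-473 / 39150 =-0.01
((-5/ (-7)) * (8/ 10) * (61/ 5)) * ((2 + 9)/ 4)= 671/ 35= 19.17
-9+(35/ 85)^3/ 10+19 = 491643/ 49130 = 10.01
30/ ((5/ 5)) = 30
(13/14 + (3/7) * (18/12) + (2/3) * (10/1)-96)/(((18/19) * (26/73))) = -2556241/9828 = -260.10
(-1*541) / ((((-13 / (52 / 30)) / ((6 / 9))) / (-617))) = -1335188 / 45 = -29670.84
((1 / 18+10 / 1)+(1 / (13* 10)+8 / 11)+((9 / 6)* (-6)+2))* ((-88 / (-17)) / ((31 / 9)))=195136 / 34255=5.70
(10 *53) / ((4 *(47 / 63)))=16695 / 94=177.61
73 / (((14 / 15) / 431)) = 471945 / 14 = 33710.36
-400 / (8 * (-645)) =10 / 129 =0.08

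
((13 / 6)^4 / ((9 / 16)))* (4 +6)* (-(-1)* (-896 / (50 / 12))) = -102362624 / 1215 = -84249.07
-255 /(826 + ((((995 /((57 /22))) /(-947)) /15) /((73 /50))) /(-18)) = -27130115295 /87880404484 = -0.31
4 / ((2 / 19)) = 38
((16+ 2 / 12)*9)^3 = 3080271.38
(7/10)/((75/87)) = 203/250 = 0.81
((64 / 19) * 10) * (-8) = -5120 / 19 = -269.47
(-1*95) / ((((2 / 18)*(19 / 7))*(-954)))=35 / 106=0.33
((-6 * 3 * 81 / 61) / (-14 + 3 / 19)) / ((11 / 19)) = 526338 / 176473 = 2.98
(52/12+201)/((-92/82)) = -12628/69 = -183.01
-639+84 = -555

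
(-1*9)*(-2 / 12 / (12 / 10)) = 5 / 4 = 1.25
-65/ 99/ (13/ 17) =-85/ 99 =-0.86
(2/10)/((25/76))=0.61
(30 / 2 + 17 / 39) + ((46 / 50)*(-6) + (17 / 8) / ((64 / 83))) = 6325741 / 499200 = 12.67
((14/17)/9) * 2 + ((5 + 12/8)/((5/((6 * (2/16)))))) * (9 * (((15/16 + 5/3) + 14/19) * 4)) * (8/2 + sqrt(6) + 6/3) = 356499 * sqrt(6)/3040 + 163675601/232560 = 991.05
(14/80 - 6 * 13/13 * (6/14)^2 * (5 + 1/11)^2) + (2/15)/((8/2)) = -82339/2904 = -28.35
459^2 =210681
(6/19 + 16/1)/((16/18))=1395/76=18.36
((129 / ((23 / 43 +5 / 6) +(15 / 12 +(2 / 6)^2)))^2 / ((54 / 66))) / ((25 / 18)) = 877291687008 / 446265625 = 1965.85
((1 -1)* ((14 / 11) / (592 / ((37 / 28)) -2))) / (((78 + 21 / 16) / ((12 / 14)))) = 0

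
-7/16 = -0.44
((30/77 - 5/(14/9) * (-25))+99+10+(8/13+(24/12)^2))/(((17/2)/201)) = 4596.09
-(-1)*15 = 15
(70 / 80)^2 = 0.77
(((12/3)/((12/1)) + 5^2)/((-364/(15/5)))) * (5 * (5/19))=-25/91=-0.27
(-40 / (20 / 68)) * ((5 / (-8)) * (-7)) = -595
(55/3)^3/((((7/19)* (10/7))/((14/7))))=632225/27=23415.74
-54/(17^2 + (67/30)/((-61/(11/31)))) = -3063420/16394233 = -0.19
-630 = -630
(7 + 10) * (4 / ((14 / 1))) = 4.86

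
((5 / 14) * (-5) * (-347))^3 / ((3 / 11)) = 7181268015625 / 8232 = 872360060.21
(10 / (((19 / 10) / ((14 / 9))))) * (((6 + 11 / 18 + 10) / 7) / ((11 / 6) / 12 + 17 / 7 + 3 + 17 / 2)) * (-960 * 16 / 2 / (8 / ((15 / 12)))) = -669760000 / 404529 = -1655.65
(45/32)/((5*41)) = 9/1312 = 0.01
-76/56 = -19/14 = -1.36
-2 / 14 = -1 / 7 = -0.14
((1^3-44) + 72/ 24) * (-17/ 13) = 680/ 13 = 52.31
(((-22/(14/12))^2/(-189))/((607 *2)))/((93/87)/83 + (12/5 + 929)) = -5824940/3500760528531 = -0.00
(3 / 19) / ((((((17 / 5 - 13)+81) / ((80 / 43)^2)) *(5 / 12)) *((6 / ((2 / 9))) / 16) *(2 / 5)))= 1024000 / 37625301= 0.03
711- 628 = 83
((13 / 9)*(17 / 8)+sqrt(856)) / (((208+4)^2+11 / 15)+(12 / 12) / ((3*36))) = 3315 / 48540322+1080*sqrt(214) / 24270161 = 0.00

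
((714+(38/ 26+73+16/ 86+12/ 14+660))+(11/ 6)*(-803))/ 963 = -532057/ 22609314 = -0.02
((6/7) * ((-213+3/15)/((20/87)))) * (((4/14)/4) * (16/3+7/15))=-287622/875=-328.71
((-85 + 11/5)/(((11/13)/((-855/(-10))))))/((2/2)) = -460161/55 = -8366.56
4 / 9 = 0.44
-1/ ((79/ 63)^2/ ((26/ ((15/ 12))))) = -412776/ 31205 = -13.23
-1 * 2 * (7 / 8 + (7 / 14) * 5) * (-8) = 54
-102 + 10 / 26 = -1321 / 13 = -101.62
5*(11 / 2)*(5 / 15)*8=220 / 3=73.33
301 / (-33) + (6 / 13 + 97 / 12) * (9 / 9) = -989 / 1716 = -0.58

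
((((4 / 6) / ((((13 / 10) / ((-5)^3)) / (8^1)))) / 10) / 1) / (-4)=500 / 39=12.82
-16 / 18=-8 / 9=-0.89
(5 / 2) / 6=5 / 12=0.42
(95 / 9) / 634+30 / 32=43555 / 45648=0.95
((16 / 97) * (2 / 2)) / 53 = 16 / 5141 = 0.00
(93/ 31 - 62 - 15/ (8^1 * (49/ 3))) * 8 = -23173/ 49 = -472.92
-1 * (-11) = 11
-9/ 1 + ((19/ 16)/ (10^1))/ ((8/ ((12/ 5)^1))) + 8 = -1543/ 1600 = -0.96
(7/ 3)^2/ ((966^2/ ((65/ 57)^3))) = 274625/ 31741339428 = 0.00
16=16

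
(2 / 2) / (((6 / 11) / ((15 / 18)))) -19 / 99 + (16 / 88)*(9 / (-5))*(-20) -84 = -30143 / 396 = -76.12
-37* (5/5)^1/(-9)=37/9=4.11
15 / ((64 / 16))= 15 / 4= 3.75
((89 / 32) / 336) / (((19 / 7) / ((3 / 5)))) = 89 / 48640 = 0.00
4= 4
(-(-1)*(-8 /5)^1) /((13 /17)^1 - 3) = 68 /95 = 0.72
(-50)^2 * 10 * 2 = 50000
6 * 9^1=54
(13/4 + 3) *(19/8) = 475/32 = 14.84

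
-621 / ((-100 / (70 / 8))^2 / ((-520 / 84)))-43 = -8683 / 640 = -13.57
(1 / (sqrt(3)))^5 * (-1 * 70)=-70 * sqrt(3) / 27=-4.49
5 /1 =5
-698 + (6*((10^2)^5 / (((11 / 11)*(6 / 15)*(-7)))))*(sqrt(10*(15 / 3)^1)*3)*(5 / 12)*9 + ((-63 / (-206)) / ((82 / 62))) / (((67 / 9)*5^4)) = -8437500000000*sqrt(2) / 7 - 246866004923 / 353676250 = -1704632419629.86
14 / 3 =4.67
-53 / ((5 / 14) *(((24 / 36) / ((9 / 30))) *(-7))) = 477 / 50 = 9.54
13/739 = 0.02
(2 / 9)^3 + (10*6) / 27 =1628 / 729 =2.23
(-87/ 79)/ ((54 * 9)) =-0.00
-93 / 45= -31 / 15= -2.07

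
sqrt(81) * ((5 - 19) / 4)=-31.50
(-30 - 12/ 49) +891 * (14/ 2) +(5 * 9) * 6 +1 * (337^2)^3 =71775377488068802/ 49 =1464803622205485.76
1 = 1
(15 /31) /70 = 3 /434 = 0.01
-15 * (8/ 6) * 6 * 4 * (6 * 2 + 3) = -7200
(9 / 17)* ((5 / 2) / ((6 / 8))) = 30 / 17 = 1.76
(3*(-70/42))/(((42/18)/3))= -45/7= -6.43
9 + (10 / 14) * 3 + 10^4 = 70078 / 7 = 10011.14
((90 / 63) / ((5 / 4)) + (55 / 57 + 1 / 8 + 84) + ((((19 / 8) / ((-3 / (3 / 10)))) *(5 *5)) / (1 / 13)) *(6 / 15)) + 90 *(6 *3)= 2673871 / 1596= 1675.36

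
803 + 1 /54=43363 /54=803.02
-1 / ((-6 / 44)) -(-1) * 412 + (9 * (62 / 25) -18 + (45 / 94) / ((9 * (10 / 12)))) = 1493603 / 3525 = 423.72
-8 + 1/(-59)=-473/59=-8.02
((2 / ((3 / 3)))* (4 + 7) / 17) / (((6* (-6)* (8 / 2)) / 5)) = -55 / 1224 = -0.04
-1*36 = -36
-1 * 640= -640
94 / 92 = 47 / 46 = 1.02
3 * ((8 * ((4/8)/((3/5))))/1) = 20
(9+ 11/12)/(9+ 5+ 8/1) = 119/264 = 0.45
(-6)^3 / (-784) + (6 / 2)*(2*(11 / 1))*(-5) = -32313 / 98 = -329.72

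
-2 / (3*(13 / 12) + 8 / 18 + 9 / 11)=-792 / 1787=-0.44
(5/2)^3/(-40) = -25/64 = -0.39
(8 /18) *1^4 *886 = 3544 /9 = 393.78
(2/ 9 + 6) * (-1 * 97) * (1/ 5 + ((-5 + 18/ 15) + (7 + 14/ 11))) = -1396024/ 495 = -2820.25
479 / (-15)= -479 / 15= -31.93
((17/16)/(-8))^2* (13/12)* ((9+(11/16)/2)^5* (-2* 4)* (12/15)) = -8978362514331743/1030792151040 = -8710.16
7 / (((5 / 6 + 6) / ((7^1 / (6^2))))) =49 / 246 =0.20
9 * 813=7317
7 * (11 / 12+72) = 6125 / 12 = 510.42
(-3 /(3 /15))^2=225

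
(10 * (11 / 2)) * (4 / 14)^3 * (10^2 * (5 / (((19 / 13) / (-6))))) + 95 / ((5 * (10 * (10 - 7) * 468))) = -240926276177 / 91498680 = -2633.11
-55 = -55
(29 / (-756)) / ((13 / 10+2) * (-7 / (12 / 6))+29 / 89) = 12905 / 3776031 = 0.00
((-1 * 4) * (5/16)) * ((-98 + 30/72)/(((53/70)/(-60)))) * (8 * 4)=-16394000/53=-309320.75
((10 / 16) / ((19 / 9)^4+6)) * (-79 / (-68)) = 2591595 / 92309728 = 0.03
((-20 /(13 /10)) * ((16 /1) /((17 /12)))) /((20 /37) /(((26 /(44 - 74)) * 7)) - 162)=1657600 /1546303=1.07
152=152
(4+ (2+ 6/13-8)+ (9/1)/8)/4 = -0.10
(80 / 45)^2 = 256 / 81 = 3.16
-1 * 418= -418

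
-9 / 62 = -0.15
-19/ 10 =-1.90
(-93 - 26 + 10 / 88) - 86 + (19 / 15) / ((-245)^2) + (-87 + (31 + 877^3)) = 26722354212590711 / 39616500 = 674525872.11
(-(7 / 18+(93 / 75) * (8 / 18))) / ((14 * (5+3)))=-47 / 5600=-0.01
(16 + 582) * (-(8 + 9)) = -10166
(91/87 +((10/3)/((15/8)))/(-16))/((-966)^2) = 61/60888429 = 0.00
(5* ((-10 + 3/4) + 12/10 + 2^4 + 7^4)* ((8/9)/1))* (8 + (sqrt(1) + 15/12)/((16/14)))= 15369101/144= 106729.87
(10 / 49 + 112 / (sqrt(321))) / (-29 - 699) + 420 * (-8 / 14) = -4280645 / 17836 - 2 * sqrt(321) / 4173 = -240.01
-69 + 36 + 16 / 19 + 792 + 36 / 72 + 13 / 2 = 14570 / 19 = 766.84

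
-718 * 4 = -2872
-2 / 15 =-0.13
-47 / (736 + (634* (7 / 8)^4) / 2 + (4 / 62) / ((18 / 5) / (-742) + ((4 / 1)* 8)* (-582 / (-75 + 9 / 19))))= -163218846404608 / 3201241927499647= -0.05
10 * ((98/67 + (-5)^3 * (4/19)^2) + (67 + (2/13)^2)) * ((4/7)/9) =10291961240/257518989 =39.97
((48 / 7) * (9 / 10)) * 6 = 1296 / 35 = 37.03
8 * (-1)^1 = -8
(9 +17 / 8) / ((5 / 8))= 89 / 5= 17.80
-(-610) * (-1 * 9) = -5490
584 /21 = 27.81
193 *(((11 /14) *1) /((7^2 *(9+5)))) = 2123 /9604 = 0.22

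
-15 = -15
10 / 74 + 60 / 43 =2435 / 1591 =1.53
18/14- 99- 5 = -719/7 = -102.71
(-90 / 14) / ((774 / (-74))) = 185 / 301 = 0.61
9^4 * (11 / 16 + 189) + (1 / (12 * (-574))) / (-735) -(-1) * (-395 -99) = 12596410442387 / 10125360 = 1244045.69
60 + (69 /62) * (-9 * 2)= 1239 /31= 39.97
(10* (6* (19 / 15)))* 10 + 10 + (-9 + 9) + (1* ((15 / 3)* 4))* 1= 790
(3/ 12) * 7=7/ 4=1.75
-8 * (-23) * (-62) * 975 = -11122800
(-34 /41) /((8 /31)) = -527 /164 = -3.21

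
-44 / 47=-0.94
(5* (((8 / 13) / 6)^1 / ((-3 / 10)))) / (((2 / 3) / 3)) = -100 / 13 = -7.69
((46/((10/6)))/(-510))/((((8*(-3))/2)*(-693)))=-0.00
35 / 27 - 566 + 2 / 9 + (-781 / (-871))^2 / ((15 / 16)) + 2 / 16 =-461692807633 / 819332280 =-563.50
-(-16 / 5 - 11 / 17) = 327 / 85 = 3.85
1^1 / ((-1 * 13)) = -1 / 13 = -0.08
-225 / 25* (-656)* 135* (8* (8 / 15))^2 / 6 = 12091392 / 5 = 2418278.40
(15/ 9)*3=5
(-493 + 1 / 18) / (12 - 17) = 8873 / 90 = 98.59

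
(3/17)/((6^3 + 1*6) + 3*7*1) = 1/1377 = 0.00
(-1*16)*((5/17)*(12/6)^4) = -75.29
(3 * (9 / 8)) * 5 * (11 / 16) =1485 / 128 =11.60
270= 270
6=6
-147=-147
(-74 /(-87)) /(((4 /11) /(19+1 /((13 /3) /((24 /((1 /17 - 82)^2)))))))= 195079866377 /4389295638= 44.44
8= 8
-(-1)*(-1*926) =-926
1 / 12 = 0.08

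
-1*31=-31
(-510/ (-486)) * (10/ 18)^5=265625/ 4782969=0.06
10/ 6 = 5/ 3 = 1.67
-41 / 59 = -0.69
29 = 29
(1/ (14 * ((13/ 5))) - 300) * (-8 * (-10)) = -2183800/ 91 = -23997.80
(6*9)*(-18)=-972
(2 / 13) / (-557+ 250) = -2 / 3991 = -0.00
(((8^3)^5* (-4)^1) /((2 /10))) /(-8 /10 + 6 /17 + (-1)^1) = 59813432551014400 /123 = 486288069520442.28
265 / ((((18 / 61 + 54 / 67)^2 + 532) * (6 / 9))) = 0.75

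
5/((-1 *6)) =-0.83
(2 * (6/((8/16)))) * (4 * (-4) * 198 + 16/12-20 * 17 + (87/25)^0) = -84136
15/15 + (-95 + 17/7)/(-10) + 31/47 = 17958/1645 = 10.92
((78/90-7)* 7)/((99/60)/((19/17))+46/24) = -12236/967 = -12.65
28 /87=0.32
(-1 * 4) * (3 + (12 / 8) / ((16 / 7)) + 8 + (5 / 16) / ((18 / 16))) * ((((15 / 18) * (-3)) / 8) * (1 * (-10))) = -85925 / 576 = -149.18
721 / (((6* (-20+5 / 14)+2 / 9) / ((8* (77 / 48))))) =-1165857 / 14822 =-78.66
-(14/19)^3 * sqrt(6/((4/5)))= -1372 * sqrt(30)/6859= -1.10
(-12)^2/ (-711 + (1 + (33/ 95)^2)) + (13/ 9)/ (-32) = -457571393/ 1845118368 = -0.25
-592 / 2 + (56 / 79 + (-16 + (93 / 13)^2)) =-3472777 / 13351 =-260.11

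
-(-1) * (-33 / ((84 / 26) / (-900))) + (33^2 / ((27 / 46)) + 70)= 233482 / 21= 11118.19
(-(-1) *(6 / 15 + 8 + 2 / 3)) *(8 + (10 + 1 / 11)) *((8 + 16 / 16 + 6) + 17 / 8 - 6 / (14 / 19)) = 1701649 / 1155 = 1473.29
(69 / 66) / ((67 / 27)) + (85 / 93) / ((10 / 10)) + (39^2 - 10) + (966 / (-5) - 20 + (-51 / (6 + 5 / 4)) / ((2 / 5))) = 25473209977 / 19876890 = 1281.55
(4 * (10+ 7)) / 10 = 34 / 5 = 6.80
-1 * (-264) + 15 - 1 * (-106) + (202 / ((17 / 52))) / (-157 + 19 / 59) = 14970561 / 39287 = 381.06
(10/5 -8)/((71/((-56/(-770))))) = -24/3905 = -0.01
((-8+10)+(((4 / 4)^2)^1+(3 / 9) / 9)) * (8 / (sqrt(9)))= 656 / 81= 8.10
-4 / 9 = -0.44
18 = 18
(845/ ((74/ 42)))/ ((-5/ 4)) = -14196/ 37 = -383.68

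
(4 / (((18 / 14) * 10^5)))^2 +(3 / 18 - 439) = -22215937499951 / 50625000000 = -438.83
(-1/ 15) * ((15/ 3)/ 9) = -1/ 27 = -0.04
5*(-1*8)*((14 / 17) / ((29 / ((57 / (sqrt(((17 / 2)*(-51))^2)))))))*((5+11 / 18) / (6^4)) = -67165 / 103865733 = -0.00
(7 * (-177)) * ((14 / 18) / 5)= -2891 / 15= -192.73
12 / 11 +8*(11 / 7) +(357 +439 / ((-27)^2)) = 20840192 / 56133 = 371.26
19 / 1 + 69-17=71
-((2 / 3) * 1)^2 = -4 / 9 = -0.44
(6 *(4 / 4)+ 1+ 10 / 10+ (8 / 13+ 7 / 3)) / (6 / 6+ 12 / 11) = 5.24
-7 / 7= -1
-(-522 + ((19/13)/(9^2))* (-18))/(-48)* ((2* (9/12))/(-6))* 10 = 38195/1404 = 27.20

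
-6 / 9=-2 / 3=-0.67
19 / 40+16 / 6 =377 / 120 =3.14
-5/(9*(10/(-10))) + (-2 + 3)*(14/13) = 191/117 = 1.63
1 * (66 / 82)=33 / 41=0.80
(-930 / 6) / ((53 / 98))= -15190 / 53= -286.60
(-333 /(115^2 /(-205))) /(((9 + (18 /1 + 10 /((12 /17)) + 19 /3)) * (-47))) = -27306 /11809925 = -0.00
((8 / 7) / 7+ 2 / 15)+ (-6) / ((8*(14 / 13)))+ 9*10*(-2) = -1060751 / 5880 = -180.40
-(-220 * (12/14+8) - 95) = 14305/7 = 2043.57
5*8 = 40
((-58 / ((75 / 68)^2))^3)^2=372113061020282628320402335596544 / 31676352024078369140625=11747345803.50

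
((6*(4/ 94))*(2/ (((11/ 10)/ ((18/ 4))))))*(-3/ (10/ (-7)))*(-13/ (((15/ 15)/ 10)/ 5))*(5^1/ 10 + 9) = -14004900/ 517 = -27088.78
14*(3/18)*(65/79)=455/237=1.92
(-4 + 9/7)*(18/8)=-171/28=-6.11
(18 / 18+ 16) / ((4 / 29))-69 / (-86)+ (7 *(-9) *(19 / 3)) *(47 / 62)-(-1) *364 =989537 / 5332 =185.58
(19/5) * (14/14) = 19/5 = 3.80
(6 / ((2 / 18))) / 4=27 / 2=13.50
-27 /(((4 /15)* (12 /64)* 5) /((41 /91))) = -4428 /91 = -48.66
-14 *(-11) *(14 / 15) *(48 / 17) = 405.84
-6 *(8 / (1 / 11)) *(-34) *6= 107712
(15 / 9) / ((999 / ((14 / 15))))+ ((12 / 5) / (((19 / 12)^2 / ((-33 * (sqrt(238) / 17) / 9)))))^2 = 5053974049054 / 497979347175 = 10.15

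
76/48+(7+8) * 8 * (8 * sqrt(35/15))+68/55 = 1861/660+320 * sqrt(21) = 1469.24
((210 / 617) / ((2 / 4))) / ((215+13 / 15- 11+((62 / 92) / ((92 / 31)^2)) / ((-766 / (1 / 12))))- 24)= 7515585100800 / 1996903991827501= 0.00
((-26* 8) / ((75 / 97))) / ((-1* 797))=20176 / 59775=0.34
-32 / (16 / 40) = -80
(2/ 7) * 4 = 8/ 7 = 1.14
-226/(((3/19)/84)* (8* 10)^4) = -15029/5120000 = -0.00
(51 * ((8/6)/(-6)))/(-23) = 34/69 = 0.49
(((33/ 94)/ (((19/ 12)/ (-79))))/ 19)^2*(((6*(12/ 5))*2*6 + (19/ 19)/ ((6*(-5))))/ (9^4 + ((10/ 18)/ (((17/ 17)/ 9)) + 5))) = 211355971002/ 9458267469095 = 0.02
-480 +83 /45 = -21517 /45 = -478.16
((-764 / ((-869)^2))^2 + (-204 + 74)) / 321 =-0.40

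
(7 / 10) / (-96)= -7 / 960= -0.01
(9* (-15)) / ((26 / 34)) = -2295 / 13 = -176.54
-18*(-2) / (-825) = -12 / 275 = -0.04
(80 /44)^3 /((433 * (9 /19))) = 152000 /5186907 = 0.03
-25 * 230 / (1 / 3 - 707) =1725 / 212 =8.14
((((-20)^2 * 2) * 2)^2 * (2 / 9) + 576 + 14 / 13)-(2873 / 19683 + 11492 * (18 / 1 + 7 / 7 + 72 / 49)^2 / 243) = 337686349819633 / 614365479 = 549650.59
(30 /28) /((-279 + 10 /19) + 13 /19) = -285 /73892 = -0.00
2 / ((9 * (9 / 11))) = 22 / 81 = 0.27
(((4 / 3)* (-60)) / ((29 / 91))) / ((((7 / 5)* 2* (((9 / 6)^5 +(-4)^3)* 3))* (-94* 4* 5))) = -416 / 1476129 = -0.00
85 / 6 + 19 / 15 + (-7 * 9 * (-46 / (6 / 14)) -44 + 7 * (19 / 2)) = 101999 / 15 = 6799.93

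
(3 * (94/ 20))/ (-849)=-47/ 2830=-0.02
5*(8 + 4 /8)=85 /2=42.50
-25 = -25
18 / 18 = 1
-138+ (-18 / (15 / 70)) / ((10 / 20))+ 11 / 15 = -4579 / 15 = -305.27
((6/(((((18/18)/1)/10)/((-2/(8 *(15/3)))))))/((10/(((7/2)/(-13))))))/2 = 21/520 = 0.04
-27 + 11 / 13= -340 / 13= -26.15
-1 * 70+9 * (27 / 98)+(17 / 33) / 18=-982208 / 14553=-67.49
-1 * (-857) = 857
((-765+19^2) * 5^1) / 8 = -505 / 2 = -252.50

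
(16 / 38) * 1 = 0.42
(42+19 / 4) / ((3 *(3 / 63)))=1309 / 4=327.25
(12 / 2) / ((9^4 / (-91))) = -182 / 2187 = -0.08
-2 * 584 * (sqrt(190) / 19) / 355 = -1168 * sqrt(190) / 6745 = -2.39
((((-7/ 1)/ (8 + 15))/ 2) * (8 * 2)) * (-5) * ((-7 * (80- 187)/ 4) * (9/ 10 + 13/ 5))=183505/ 23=7978.48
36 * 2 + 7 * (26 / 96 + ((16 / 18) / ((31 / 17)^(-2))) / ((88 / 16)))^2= 16046522824735 / 209558866176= 76.57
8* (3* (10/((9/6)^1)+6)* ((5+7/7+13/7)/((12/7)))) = 4180/3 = 1393.33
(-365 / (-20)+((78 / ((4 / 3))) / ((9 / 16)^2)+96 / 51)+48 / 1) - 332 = -48335 / 612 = -78.98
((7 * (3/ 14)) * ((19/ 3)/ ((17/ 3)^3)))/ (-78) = -171/ 255476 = -0.00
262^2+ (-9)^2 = 68725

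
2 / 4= 1 / 2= 0.50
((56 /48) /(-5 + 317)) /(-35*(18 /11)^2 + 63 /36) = -121 /2976012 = -0.00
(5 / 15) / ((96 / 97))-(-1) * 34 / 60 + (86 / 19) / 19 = 593501 / 519840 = 1.14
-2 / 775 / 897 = -0.00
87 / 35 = 2.49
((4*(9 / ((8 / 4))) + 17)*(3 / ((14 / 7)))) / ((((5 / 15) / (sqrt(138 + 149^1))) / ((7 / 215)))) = 441*sqrt(287) / 86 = 86.87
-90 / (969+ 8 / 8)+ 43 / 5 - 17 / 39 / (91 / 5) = 14601949 / 1721265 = 8.48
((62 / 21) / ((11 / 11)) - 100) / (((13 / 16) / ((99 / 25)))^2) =-1704485376 / 739375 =-2305.31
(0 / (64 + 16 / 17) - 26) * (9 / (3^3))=-26 / 3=-8.67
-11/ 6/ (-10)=11/ 60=0.18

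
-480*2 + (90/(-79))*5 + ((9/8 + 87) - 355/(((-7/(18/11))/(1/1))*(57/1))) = -810070215/924616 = -876.12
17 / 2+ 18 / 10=103 / 10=10.30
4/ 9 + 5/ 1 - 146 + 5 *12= -725/ 9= -80.56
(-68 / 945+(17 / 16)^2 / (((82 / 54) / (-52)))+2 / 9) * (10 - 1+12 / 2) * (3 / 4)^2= -95487247 / 293888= -324.91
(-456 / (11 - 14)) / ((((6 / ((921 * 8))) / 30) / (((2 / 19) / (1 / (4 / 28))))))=589440 / 7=84205.71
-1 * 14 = -14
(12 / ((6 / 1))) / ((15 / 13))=1.73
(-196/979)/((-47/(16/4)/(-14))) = -10976/46013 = -0.24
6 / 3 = 2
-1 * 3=-3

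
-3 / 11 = -0.27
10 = 10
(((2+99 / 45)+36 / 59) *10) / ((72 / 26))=6149 / 354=17.37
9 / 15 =3 / 5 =0.60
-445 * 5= -2225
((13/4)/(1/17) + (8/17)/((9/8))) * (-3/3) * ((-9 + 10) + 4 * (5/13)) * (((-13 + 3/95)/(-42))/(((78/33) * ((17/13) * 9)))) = -45345839/28910115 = -1.57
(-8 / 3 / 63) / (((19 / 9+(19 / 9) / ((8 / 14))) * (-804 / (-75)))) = -0.00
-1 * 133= -133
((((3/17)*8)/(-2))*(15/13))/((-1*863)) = 180/190723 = 0.00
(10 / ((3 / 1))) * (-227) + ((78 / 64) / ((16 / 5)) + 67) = -1058743 / 1536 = -689.29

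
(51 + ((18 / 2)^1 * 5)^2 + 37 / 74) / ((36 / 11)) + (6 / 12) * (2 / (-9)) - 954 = -2557 / 8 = -319.62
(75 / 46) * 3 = 225 / 46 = 4.89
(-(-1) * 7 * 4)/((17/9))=252/17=14.82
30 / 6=5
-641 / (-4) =641 / 4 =160.25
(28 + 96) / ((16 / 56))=434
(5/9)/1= 5/9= 0.56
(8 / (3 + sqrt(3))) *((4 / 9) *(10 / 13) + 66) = 31048 / 117-31048 *sqrt(3) / 351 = 112.16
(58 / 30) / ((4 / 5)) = 29 / 12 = 2.42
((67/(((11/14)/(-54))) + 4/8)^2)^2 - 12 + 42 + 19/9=947458605738504609193/2108304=449393733417241.83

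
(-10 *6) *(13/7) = -780/7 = -111.43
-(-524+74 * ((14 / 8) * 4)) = 6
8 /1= 8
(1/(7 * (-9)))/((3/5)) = -5/189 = -0.03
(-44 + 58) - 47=-33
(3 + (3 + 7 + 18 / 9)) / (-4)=-3.75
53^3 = 148877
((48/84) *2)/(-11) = -0.10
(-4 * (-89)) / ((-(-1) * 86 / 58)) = 10324 / 43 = 240.09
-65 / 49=-1.33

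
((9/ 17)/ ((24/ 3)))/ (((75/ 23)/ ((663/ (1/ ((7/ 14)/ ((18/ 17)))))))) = 5083/ 800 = 6.35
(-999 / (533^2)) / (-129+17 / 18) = 17982 / 654825145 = 0.00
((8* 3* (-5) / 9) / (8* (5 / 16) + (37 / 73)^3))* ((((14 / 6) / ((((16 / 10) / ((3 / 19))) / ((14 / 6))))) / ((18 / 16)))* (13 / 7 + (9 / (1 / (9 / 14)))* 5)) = -234732857800 / 3149395749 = -74.53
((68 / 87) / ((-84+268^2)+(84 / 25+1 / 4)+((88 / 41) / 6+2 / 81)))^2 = 196071840000 / 1651988370013868081209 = 0.00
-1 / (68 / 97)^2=-9409 / 4624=-2.03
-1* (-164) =164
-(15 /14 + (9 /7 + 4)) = -89 /14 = -6.36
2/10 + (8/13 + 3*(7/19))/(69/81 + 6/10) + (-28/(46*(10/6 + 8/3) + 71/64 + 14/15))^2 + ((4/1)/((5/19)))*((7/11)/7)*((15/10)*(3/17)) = 2994724924852203493/1691697476302854020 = 1.77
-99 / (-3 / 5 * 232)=165 / 232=0.71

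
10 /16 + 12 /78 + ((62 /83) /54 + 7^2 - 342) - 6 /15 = -340981163 /1165320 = -292.61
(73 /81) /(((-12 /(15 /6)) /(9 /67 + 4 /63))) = -0.04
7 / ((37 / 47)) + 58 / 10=2718 / 185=14.69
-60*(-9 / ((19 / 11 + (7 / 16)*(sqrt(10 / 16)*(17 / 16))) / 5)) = 1288.93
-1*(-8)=8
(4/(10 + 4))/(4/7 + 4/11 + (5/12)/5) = 264/941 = 0.28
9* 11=99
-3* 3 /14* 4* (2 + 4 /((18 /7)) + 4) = -136 /7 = -19.43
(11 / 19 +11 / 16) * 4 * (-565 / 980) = -2.92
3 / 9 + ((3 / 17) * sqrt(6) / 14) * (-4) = 1 / 3-6 * sqrt(6) / 119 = 0.21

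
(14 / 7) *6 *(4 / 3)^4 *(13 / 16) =832 / 27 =30.81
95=95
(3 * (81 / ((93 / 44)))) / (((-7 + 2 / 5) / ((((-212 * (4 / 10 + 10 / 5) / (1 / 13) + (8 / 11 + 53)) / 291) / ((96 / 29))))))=31392819 / 264616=118.64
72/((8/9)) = 81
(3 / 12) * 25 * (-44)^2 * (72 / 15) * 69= 4007520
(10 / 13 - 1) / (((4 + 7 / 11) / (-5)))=0.25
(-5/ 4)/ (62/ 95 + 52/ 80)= -95/ 99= -0.96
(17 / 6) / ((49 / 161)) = 391 / 42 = 9.31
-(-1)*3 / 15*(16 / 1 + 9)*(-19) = -95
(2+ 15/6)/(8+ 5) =9/26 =0.35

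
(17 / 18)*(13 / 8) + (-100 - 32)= -18787 / 144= -130.47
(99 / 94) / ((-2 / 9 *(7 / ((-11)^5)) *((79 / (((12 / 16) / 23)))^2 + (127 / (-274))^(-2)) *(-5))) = -20830086872001 / 5606134555008400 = -0.00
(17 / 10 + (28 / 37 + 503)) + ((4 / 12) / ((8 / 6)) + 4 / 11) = 4119413 / 8140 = 506.07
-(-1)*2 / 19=2 / 19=0.11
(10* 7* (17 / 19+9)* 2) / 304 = 1645 / 361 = 4.56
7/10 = 0.70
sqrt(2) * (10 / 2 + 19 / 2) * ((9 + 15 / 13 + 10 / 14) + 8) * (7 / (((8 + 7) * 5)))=49793 * sqrt(2) / 1950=36.11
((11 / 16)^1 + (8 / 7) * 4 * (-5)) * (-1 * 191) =474253 / 112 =4234.40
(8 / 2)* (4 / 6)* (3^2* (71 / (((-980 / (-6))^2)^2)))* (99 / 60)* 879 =500457771 / 144120025000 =0.00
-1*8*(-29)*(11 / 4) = 638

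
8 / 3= 2.67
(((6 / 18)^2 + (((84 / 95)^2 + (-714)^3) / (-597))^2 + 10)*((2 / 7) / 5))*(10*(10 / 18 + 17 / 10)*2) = 31610802863922677052476 / 32987503125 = 958266005891.37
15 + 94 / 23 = 439 / 23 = 19.09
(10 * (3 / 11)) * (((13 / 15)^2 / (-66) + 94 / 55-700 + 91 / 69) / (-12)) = 238054697 / 1502820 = 158.41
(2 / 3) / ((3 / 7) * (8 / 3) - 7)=-14 / 123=-0.11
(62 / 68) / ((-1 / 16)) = -248 / 17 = -14.59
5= 5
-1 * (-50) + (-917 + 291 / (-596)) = -517023 / 596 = -867.49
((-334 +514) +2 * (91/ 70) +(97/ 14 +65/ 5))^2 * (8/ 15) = 401974658/ 18375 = 21876.17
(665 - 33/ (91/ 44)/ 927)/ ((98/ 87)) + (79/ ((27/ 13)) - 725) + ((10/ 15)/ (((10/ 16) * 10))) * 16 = -58849222267/ 620023950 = -94.91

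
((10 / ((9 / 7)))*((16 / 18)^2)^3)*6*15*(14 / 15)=513802240 / 1594323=322.27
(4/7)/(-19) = -4/133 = -0.03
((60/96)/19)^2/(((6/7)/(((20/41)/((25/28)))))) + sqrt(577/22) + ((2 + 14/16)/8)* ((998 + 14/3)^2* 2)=sqrt(12694)/22 + 770042273503/1065672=722593.57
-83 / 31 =-2.68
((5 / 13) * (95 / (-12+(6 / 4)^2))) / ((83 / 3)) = -1900 / 14027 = -0.14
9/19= 0.47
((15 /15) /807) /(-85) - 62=-4252891 /68595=-62.00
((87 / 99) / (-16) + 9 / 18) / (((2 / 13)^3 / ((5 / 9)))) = 2581475 / 38016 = 67.90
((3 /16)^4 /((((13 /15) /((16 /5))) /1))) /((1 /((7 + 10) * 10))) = 20655 /26624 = 0.78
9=9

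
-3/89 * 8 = -24/89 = -0.27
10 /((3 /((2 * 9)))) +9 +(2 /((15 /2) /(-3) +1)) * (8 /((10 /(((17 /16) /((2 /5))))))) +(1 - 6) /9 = 1181 /18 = 65.61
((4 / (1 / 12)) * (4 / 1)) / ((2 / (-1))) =-96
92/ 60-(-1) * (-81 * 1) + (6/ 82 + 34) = -27917/ 615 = -45.39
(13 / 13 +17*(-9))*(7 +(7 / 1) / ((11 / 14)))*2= -53200 / 11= -4836.36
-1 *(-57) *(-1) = -57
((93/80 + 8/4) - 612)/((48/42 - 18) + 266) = -340949/139520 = -2.44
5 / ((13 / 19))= 95 / 13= 7.31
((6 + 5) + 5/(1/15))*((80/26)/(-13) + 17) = 243638/169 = 1441.64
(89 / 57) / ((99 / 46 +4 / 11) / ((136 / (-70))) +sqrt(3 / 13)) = -93354581320 / 66765578799 - 105368031296 * sqrt(39) / 1268545997181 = -1.92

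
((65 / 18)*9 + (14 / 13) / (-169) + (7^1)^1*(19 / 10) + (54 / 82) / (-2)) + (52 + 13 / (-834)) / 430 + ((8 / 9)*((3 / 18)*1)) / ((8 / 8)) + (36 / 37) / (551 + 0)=271078157249603531 / 5927127263256420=45.74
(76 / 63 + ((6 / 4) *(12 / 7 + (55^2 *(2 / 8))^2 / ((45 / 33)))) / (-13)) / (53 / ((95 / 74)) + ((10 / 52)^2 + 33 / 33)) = -223755569765 / 195686424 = -1143.44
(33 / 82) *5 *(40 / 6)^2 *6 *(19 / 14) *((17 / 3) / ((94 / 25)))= 44412500 / 40467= 1097.50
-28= -28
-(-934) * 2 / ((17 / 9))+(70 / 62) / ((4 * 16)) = 33355603 / 33728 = 988.96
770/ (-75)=-154/ 15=-10.27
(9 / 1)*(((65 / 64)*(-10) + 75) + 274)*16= 97587 / 2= 48793.50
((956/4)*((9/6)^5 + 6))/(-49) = -103965/1568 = -66.30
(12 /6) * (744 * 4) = 5952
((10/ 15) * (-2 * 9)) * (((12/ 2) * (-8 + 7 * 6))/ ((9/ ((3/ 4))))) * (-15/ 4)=765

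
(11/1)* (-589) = -6479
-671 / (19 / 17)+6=-11293 / 19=-594.37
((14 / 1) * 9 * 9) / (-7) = -162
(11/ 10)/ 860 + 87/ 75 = 9987/ 8600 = 1.16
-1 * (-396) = 396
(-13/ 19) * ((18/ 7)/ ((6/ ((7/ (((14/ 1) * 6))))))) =-0.02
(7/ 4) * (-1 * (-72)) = 126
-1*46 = -46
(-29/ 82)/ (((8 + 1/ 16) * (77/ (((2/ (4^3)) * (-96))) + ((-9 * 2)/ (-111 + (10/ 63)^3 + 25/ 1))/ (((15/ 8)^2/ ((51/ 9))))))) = 62358821800/ 36008617029007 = 0.00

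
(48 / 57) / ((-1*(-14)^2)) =-4 / 931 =-0.00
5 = 5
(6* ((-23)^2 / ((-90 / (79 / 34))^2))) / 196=3301489 / 305877600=0.01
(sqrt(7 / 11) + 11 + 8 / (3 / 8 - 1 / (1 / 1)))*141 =-1269 / 5 + 141*sqrt(77) / 11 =-141.32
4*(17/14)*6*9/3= 612/7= 87.43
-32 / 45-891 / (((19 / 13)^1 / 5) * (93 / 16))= -13918448 / 26505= -525.13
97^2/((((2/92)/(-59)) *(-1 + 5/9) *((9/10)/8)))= 510720520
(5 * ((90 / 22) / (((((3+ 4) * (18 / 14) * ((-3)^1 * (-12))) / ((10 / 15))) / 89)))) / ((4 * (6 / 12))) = 2225 / 1188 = 1.87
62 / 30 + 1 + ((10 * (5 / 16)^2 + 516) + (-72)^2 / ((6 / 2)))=4316243 / 1920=2248.04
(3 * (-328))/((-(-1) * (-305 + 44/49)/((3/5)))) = 48216/24835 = 1.94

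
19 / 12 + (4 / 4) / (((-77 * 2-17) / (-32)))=1211 / 684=1.77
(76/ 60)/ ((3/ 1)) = 19/ 45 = 0.42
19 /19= 1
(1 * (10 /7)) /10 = 1 /7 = 0.14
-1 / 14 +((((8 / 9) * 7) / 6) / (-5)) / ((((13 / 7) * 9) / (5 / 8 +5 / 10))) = -0.09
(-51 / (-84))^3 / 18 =0.01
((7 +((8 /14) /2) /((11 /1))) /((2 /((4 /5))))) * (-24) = -67.45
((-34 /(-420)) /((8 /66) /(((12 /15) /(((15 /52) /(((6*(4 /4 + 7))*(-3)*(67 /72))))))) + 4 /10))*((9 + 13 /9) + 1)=67105324 /28949319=2.32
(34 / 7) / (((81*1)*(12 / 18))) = 17 / 189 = 0.09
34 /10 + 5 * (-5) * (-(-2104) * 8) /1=-2103983 /5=-420796.60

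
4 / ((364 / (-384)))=-384 / 91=-4.22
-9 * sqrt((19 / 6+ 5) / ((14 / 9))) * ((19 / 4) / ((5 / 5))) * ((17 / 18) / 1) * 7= -2261 * sqrt(21) / 16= -647.58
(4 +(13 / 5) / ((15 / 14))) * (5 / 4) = 241 / 30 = 8.03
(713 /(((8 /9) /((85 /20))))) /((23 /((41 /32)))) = 194463 /1024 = 189.91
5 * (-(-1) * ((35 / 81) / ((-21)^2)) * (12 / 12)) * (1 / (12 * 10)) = 5 / 122472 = 0.00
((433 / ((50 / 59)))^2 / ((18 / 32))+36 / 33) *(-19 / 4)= -136404005306 / 61875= -2204509.18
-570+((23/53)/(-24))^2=-922250351/1617984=-570.00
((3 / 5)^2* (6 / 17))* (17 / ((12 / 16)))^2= 1632 / 25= 65.28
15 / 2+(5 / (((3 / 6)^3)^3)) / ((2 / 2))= 5135 / 2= 2567.50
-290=-290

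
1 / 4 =0.25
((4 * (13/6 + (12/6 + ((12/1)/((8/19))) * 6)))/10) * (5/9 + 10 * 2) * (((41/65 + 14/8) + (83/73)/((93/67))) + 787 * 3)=162281042600617/47658780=3405060.78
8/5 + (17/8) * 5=489/40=12.22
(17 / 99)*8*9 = 136 / 11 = 12.36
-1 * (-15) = 15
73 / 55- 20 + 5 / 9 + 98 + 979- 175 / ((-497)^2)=18495562814 / 17467065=1058.88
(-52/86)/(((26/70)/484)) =-33880/43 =-787.91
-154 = -154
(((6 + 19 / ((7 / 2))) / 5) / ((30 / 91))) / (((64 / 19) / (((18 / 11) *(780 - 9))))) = 571311 / 220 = 2596.87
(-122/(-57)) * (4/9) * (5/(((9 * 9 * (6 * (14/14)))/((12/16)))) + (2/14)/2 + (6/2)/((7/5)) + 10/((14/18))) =4172339/290871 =14.34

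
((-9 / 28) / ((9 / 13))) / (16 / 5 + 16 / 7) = -65 / 768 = -0.08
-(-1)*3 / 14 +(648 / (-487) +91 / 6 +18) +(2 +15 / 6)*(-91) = -7720355 / 20454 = -377.45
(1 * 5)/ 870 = 1/ 174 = 0.01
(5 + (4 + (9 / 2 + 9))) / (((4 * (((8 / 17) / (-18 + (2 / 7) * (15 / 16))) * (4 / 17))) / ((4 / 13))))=-12913965 / 46592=-277.17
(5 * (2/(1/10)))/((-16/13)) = -325/4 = -81.25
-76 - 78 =-154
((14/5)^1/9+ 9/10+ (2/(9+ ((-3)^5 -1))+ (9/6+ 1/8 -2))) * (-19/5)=-266057/84600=-3.14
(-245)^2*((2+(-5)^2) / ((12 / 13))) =7022925 / 4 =1755731.25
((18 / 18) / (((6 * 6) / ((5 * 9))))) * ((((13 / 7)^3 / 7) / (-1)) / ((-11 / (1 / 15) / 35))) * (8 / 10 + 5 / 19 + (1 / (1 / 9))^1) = 525083 / 215061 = 2.44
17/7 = 2.43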